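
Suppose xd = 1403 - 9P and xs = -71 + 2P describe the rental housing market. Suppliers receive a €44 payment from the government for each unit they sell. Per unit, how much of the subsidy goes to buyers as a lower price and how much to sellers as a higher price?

Pre-subsidy: 1403 - 9P = -71 + 2P gives P* = 134, x* = 197.
With the subsidy, sellers receive Ps = Pb + 44 for each unit, where Pb is the price buyers pay.
Supply in terms of Pb becomes xs = -71 + 2(Pb + 44) = 17 + 2Pb. Setting this equal to demand: 1403 - 9Pb = 17 + 2Pb, so Pb = 126.
Sellers receive Ps = 126 + 44 = 170; x' = 1403 − 9·126 = 269.
Buyers' price falls by P* − Pb = 134 − 126 = 8; sellers' price rises by Ps − P* = 170 − 134 = 36.

Buyers gain €8 per unit; sellers gain €36 per unit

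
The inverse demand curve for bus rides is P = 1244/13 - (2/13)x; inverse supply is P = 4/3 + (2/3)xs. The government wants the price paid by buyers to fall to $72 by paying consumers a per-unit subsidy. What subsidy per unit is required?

At a buyer price of 72, quantity demanded is 622 − 6.5·72 = 154.
Sellers supply 154 only when they receive Ps = 4/3 + (2/3)·154 = 104.
s = Ps − Pb = 104 − 72 = 32.

Required subsidy s = $32 per unit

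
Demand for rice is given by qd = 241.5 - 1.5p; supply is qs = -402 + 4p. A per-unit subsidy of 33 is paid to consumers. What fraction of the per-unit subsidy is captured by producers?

Producer share = 3/11

Pre-subsidy: 241.5 - 1.5p = -402 + 4p gives p* = 117, q* = 66.
With the rebate, buyers effectively pay pb = ps − 33, where ps is the price sellers receive.
Demand in terms of ps becomes qd = 241.5 − 1.5(ps − 33) = 291 - 1.5ps. Setting this equal to supply: 291 - 1.5ps = -402 + 4ps, so ps = 126.
Buyers pay pb = 126 − 33 = 93; q' = -402 + 4·126 = 102.
Buyers' price falls by p* − pb = 117 − 93 = 24; sellers' price rises by ps − p* = 126 − 117 = 9.
So producers capture 9/33 = 3/11 of each unit of subsidy.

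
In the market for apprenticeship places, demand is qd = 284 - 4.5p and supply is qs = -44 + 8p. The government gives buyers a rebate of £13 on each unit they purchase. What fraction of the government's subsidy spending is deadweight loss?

Pre-subsidy: 284 - 4.5p = -44 + 8p gives p* = 26.24, q* = 165.92.
With the rebate, buyers effectively pay pb = ps − 13, where ps is the price sellers receive.
Demand in terms of ps becomes qd = 284 − 4.5(ps − 13) = 342.5 - 4.5ps. Setting this equal to supply: 342.5 - 4.5ps = -44 + 8ps, so ps = 30.92.
Buyers pay pb = 30.92 − 13 = 17.92; q' = -44 + 8·30.92 = 203.36.
ΔCS = ½(165.92 + 203.36)(26.24 − 17.92) = 1536.2048; ΔPS = ½(165.92 + 203.36)(30.92 − 26.24) = 864.1152.
Government spending = 13 × 203.36 = 2643.68.
DWL = ½ × 13 × (203.36 − 165.92) = 243.36; fraction = 243.36 / 2643.68 = 117/1271.

DWL / government spending = 117/1271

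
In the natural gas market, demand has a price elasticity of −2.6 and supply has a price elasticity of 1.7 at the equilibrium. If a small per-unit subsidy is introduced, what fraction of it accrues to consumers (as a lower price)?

For a small subsidy around the equilibrium, the benefit split depends on the relative slopes, which at a point are proportional to the elasticities.
Buyer share = εs/(εs + |εd|) = 1.7/(1.7 + 2.6) = 17/43; seller share = |εd|/(εs + |εd|) = 26/43.

Consumer share = 17/43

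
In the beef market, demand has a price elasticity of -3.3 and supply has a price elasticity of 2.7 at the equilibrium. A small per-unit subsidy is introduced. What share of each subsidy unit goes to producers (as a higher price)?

Producer share = 0.55

For a small subsidy around the equilibrium, the benefit split depends on the relative slopes, which at a point are proportional to the elasticities.
Buyer share = εs/(εs + |εd|) = 2.7/(2.7 + 3.3) = 0.45; seller share = |εd|/(εs + |εd|) = 0.55.
So producers capture 0.55 of the subsidy.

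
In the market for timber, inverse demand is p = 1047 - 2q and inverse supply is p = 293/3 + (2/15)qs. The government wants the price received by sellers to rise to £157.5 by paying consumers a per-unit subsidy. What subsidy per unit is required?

At a seller price of 157.5, quantity supplied is -732.5 + 7.5·157.5 = 448.75.
Buyers absorb 448.75 only when they pay pb = 1047 − 2·448.75 = 149.5.
s = ps − pb = 157.5 − 149.5 = 8.

Required subsidy s = £8 per unit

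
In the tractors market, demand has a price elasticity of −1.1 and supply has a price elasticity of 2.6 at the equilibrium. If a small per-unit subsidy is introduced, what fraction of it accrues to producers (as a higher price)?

For a small subsidy around the equilibrium, the benefit split depends on the relative slopes, which at a point are proportional to the elasticities.
Buyer share = εs/(εs + |εd|) = 2.6/(2.6 + 1.1) = 26/37; seller share = |εd|/(εs + |εd|) = 11/37.
So producers capture 11/37 of the subsidy.

Producer share = 11/37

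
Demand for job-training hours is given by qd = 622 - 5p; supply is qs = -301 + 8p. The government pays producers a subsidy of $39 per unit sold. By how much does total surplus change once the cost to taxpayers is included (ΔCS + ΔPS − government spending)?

Net change in total surplus = -$2340

Pre-subsidy: 622 - 5p = -301 + 8p gives p* = 71, q* = 267.
With the subsidy, sellers receive ps = pb + 39 for each unit, where pb is the price buyers pay.
Supply in terms of pb becomes qs = -301 + 8(pb + 39) = 11 + 8pb. Setting this equal to demand: 622 - 5pb = 11 + 8pb, so pb = 47.
Sellers receive ps = 47 + 39 = 86; q' = 622 − 5·47 = 387.
ΔCS = ½(267 + 387)(71 − 47) = 7848; ΔPS = ½(267 + 387)(86 − 71) = 4905.
Government spending = 39 × 387 = 15093.
Net change = 7848 + 4905 − 15093 = -2340. The loss equals the DWL triangle ½·39·120.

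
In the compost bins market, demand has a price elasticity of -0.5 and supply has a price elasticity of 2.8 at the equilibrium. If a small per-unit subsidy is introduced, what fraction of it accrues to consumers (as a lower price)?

Consumer share = 28/33

For a small subsidy around the equilibrium, the benefit split depends on the relative slopes, which at a point are proportional to the elasticities.
Buyer share = εs/(εs + |εd|) = 2.8/(2.8 + 0.5) = 28/33; seller share = |εd|/(εs + |εd|) = 5/33.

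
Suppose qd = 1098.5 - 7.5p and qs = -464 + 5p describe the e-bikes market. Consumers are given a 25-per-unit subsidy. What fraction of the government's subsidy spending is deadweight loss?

Pre-subsidy: 1098.5 - 7.5p = -464 + 5p gives p* = 125, q* = 161.
With the rebate, buyers effectively pay pb = ps − 25, where ps is the price sellers receive.
Demand in terms of ps becomes qd = 1098.5 − 7.5(ps − 25) = 1286 - 7.5ps. Setting this equal to supply: 1286 - 7.5ps = -464 + 5ps, so ps = 140.
Buyers pay pb = 140 − 25 = 115; q' = -464 + 5·140 = 236.
ΔCS = ½(161 + 236)(125 − 115) = 1985; ΔPS = ½(161 + 236)(140 − 125) = 2977.5.
Government spending = 25 × 236 = 5900.
DWL = ½ × 25 × (236 − 161) = 937.5; fraction = 937.5 / 5900 = 75/472.

DWL / government spending = 75/472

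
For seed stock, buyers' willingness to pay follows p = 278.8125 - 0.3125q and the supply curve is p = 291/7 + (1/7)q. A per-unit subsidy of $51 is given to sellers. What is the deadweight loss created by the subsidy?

Deadweight loss = $2856

Pre-subsidy: 278.8125 - 0.3125q = 291/7 + (1/7)q gives q* = 521 and p* = 116.
With the subsidy, sellers receive ps = pb + 51 for each unit, where pb is the price buyers pay.
On the curves, pb = 278.8125 - 0.3125q and ps = 291/7 + (1/7)q; the wedge ps − pb = 51 gives 291/7 + (1/7)q − (278.8125 - 0.3125q) = 51, so q' = 633.
Then pb = 278.8125 − 0.3125·633 = 81 and ps = 291/7 + (1/7)·633 = 132.
The subsidy expands output by 633 − 521 = 112 past the efficient level; on those units the gap between marginal cost and willingness to pay runs from 0 up to 51.
DWL = ½ × 51 × 112 = 2856.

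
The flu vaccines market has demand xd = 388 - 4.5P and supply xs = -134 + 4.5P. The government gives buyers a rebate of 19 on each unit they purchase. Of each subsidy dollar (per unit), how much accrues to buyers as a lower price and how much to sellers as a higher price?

Pre-subsidy: 388 - 4.5P = -134 + 4.5P gives P* = 58, x* = 127.
With the rebate, buyers effectively pay Pb = Ps − 19, where Ps is the price sellers receive.
Demand in terms of Ps becomes xd = 388 − 4.5(Ps − 19) = 473.5 - 4.5Ps. Setting this equal to supply: 473.5 - 4.5Ps = -134 + 4.5Ps, so Ps = 67.5.
Buyers pay Pb = 67.5 − 19 = 48.5; x' = -134 + 4.5·67.5 = 169.75.
Buyers' price falls by P* − Pb = 58 − 48.5 = 9.5; sellers' price rises by Ps − P* = 67.5 − 58 = 9.5.

Buyers gain 9.5 per unit; sellers gain 9.5 per unit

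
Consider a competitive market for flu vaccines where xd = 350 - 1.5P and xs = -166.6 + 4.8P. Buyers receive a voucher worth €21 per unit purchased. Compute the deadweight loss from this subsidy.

Pre-subsidy: 350 - 1.5P = -166.6 + 4.8P gives P* = 82, x* = 227.
With the rebate, buyers effectively pay Pb = Ps − 21, where Ps is the price sellers receive.
Demand in terms of Ps becomes xd = 350 − 1.5(Ps − 21) = 381.5 - 1.5Ps. Setting this equal to supply: 381.5 - 1.5Ps = -166.6 + 4.8Ps, so Ps = 87.
Buyers pay Pb = 87 − 21 = 66; x' = -166.6 + 4.8·87 = 251.
The subsidy expands output by 251 − 227 = 24 past the efficient level; on those units the gap between marginal cost and willingness to pay runs from 0 up to 21.
DWL = ½ × 21 × 24 = 252.

Deadweight loss = €252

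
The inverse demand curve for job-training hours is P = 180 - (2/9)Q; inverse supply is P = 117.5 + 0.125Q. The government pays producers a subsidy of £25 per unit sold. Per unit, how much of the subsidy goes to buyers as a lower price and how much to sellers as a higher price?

Pre-subsidy: 180 - (2/9)Q = 117.5 + 0.125Q gives Q* = 180 and P* = 140.
With the subsidy, sellers receive Ps = Pb + 25 for each unit, where Pb is the price buyers pay.
On the curves, Pb = 180 - (2/9)Q and Ps = 117.5 + 0.125Q; the wedge Ps − Pb = 25 gives 117.5 + 0.125Q − (180 - (2/9)Q) = 25, so Q' = 252.
Then Pb = 180 − (2/9)·252 = 124 and Ps = 117.5 + 0.125·252 = 149.
Buyers' price falls by P* − Pb = 140 − 124 = 16; sellers' price rises by Ps − P* = 149 − 140 = 9.

Buyers gain £16 per unit; sellers gain £9 per unit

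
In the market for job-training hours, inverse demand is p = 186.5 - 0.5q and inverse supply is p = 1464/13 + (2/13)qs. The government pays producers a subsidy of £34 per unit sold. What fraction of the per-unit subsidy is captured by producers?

Pre-subsidy: 186.5 - 0.5q = 1464/13 + (2/13)q gives q* = 113 and p* = 130.
With the subsidy, sellers receive ps = pb + 34 for each unit, where pb is the price buyers pay.
On the curves, pb = 186.5 - 0.5q and ps = 1464/13 + (2/13)q; the wedge ps − pb = 34 gives 1464/13 + (2/13)q − (186.5 - 0.5q) = 34, so q' = 165.
Then pb = 186.5 − 0.5·165 = 104 and ps = 1464/13 + (2/13)·165 = 138.
Buyers' price falls by p* − pb = 130 − 104 = 26; sellers' price rises by ps − p* = 138 − 130 = 8.
So producers capture 8/34 = 4/17 of each unit of subsidy.

Producer share = 4/17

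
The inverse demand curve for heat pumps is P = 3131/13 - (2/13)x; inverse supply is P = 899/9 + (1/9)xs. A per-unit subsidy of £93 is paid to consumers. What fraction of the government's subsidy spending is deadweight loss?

DWL / government spending = 351/1766

Pre-subsidy: 3131/13 - (2/13)x = 899/9 + (1/9)x gives x* = 532 and P* = 159.
With the rebate, buyers effectively pay Pb = Ps − 93, where Ps is the price sellers receive.
On the curves, Pb = 3131/13 - (2/13)x and Ps = 899/9 + (1/9)x; the wedge Ps − Pb = 93 gives 899/9 + (1/9)x − (3131/13 - (2/13)x) = 93, so x' = 883.
Then Pb = 3131/13 − (2/13)·883 = 105 and Ps = 899/9 + (1/9)·883 = 198.
ΔCS = ½(532 + 883)(159 − 105) = 38205; ΔPS = ½(532 + 883)(198 − 159) = 27592.5.
Government spending = 93 × 883 = 82119.
DWL = ½ × 93 × (883 − 532) = 16321.5; fraction = 16321.5 / 82119 = 351/1766.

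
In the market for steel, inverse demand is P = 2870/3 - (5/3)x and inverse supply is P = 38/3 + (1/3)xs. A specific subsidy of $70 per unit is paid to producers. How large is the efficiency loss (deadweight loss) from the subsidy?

Deadweight loss = $1225

Pre-subsidy: 2870/3 - (5/3)x = 38/3 + (1/3)x gives x* = 472 and P* = 170.
With the subsidy, sellers receive Ps = Pb + 70 for each unit, where Pb is the price buyers pay.
On the curves, Pb = 2870/3 - (5/3)x and Ps = 38/3 + (1/3)x; the wedge Ps − Pb = 70 gives 38/3 + (1/3)x − (2870/3 - (5/3)x) = 70, so x' = 507.
Then Pb = 2870/3 − (5/3)·507 = 335/3 and Ps = 38/3 + (1/3)·507 = 545/3.
The subsidy expands output by 507 − 472 = 35 past the efficient level; on those units the gap between marginal cost and willingness to pay runs from 0 up to 70.
DWL = ½ × 70 × 35 = 1225.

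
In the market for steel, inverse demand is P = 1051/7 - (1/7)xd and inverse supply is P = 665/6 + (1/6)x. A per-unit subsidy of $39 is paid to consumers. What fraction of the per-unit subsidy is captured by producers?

Pre-subsidy: 1051/7 - (1/7)x = 665/6 + (1/6)x gives x* = 127 and P* = 132.
With the rebate, buyers effectively pay Pb = Ps − 39, where Ps is the price sellers receive.
On the curves, Pb = 1051/7 - (1/7)x and Ps = 665/6 + (1/6)x; the wedge Ps − Pb = 39 gives 665/6 + (1/6)x − (1051/7 - (1/7)x) = 39, so x' = 253.
Then Pb = 1051/7 − (1/7)·253 = 114 and Ps = 665/6 + (1/6)·253 = 153.
Buyers' price falls by P* − Pb = 132 − 114 = 18; sellers' price rises by Ps − P* = 153 − 132 = 21.
So producers capture 21/39 = 7/13 of each unit of subsidy.

Producer share = 7/13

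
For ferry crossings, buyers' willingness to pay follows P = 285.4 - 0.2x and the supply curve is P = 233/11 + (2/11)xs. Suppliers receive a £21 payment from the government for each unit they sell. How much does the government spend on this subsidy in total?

Pre-subsidy: 285.4 - 0.2x = 233/11 + (2/11)x gives x* = 692 and P* = 147.
With the subsidy, sellers receive Ps = Pb + 21 for each unit, where Pb is the price buyers pay.
On the curves, Pb = 285.4 - 0.2x and Ps = 233/11 + (2/11)x; the wedge Ps − Pb = 21 gives 233/11 + (2/11)x − (285.4 - 0.2x) = 21, so x' = 747.
Then Pb = 285.4 − 0.2·747 = 136 and Ps = 233/11 + (2/11)·747 = 157.
Government outlay = subsidy × quantity = 21 × 747 = 15687.

Government cost = £15687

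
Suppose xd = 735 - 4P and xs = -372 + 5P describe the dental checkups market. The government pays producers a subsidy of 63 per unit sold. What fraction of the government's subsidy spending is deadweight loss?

Pre-subsidy: 735 - 4P = -372 + 5P gives P* = 123, x* = 243.
With the subsidy, sellers receive Ps = Pb + 63 for each unit, where Pb is the price buyers pay.
Supply in terms of Pb becomes xs = -372 + 5(Pb + 63) = -57 + 5Pb. Setting this equal to demand: 735 - 4Pb = -57 + 5Pb, so Pb = 88.
Sellers receive Ps = 88 + 63 = 151; x' = 735 − 4·88 = 383.
ΔCS = ½(243 + 383)(123 − 88) = 10955; ΔPS = ½(243 + 383)(151 − 123) = 8764.
Government spending = 63 × 383 = 24129.
DWL = ½ × 63 × (383 − 243) = 4410; fraction = 4410 / 24129 = 70/383.

DWL / government spending = 70/383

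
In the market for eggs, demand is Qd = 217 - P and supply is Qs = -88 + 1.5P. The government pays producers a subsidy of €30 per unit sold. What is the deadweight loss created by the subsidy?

Pre-subsidy: 217 - P = -88 + 1.5P gives P* = 122, Q* = 95.
With the subsidy, sellers receive Ps = Pb + 30 for each unit, where Pb is the price buyers pay.
Supply in terms of Pb becomes Qs = -88 + 1.5(Pb + 30) = -43 + 1.5Pb. Setting this equal to demand: 217 - Pb = -43 + 1.5Pb, so Pb = 104.
Sellers receive Ps = 104 + 30 = 134; Q' = 217 − 1·104 = 113.
The subsidy expands output by 113 − 95 = 18 past the efficient level; on those units the gap between marginal cost and willingness to pay runs from 0 up to 30.
DWL = ½ × 30 × 18 = 270.

Deadweight loss = €270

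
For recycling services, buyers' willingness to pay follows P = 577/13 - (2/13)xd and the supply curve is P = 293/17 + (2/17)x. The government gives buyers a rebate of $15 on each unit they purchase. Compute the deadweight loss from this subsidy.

Pre-subsidy: 577/13 - (2/13)x = 293/17 + (2/17)x gives x* = 100 and P* = 29.
With the rebate, buyers effectively pay Pb = Ps − 15, where Ps is the price sellers receive.
On the curves, Pb = 577/13 - (2/13)x and Ps = 293/17 + (2/17)x; the wedge Ps − Pb = 15 gives 293/17 + (2/17)x − (577/13 - (2/13)x) = 15, so x' = 155.25.
Then Pb = 577/13 − (2/13)·155.25 = 20.5 and Ps = 293/17 + (2/17)·155.25 = 35.5.
The subsidy expands output by 155.25 − 100 = 55.25 past the efficient level; on those units the gap between marginal cost and willingness to pay runs from 0 up to 15.
DWL = ½ × 15 × 55.25 = 414.375.

Deadweight loss = $414.375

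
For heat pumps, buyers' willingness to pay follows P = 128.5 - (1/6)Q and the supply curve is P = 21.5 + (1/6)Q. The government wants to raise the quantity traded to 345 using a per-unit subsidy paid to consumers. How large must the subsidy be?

Required subsidy s = 8 per unit

At Q = 345, from the demand curve buyers pay Pb = 128.5 − (1/6)·345 = 71; from the supply curve sellers need Ps = 21.5 + (1/6)·345 = 79.
The subsidy must fill the gap: s = Ps − Pb = 79 − 71 = 8.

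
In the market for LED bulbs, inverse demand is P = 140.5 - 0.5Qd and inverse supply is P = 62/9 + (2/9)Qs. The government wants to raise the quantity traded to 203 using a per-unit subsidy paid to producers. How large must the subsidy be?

Required subsidy s = 13 per unit

At Q = 203, from the demand curve buyers pay Pb = 140.5 − 0.5·203 = 39; from the supply curve sellers need Ps = 62/9 + (2/9)·203 = 52.
The subsidy must fill the gap: s = Ps − Pb = 52 − 39 = 13.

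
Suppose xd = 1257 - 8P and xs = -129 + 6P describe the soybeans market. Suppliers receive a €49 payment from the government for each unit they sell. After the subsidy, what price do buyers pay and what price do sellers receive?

Pre-subsidy: 1257 - 8P = -129 + 6P gives P* = 99, x* = 465.
With the subsidy, sellers receive Ps = Pb + 49 for each unit, where Pb is the price buyers pay.
Supply in terms of Pb becomes xs = -129 + 6(Pb + 49) = 165 + 6Pb. Setting this equal to demand: 1257 - 8Pb = 165 + 6Pb, so Pb = 78.
Sellers receive Ps = 78 + 49 = 127; x' = 1257 − 8·78 = 633.

Buyers pay €78; sellers receive €127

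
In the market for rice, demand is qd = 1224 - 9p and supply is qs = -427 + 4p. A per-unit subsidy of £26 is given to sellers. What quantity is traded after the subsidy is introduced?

Pre-subsidy: 1224 - 9p = -427 + 4p gives p* = 127, q* = 81.
With the subsidy, sellers receive ps = pb + 26 for each unit, where pb is the price buyers pay.
Supply in terms of pb becomes qs = -427 + 4(pb + 26) = -323 + 4pb. Setting this equal to demand: 1224 - 9pb = -323 + 4pb, so pb = 119.
Sellers receive ps = 119 + 26 = 145; q' = 1224 − 9·119 = 153.

q' = 153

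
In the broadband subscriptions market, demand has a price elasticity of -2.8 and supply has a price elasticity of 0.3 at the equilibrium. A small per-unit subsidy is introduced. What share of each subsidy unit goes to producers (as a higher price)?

Producer share = 28/31

For a small subsidy around the equilibrium, the benefit split depends on the relative slopes, which at a point are proportional to the elasticities.
Buyer share = εs/(εs + |εd|) = 0.3/(0.3 + 2.8) = 3/31; seller share = |εd|/(εs + |εd|) = 28/31.
So producers capture 28/31 of the subsidy.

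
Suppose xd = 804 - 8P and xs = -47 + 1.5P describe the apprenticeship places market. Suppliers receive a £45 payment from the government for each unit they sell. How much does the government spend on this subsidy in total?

Pre-subsidy: 804 - 8P = -47 + 1.5P gives P* = 1702/19, x* = 1660/19.
With the subsidy, sellers receive Ps = Pb + 45 for each unit, where Pb is the price buyers pay.
Supply in terms of Pb becomes xs = -47 + 1.5(Pb + 45) = 20.5 + 1.5Pb. Setting this equal to demand: 804 - 8Pb = 20.5 + 1.5Pb, so Pb = 1567/19.
Sellers receive Ps = 1567/19 + 45 = 2422/19; x' = 804 − 8·(1567/19) = 2740/19.
Government outlay = subsidy × quantity = 45 × 2740/19 = 123300/19.

Government cost = 123300/19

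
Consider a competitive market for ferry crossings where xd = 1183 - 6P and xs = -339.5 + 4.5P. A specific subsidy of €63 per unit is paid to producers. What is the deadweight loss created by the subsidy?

Pre-subsidy: 1183 - 6P = -339.5 + 4.5P gives P* = 145, x* = 313.
With the subsidy, sellers receive Ps = Pb + 63 for each unit, where Pb is the price buyers pay.
Supply in terms of Pb becomes xs = -339.5 + 4.5(Pb + 63) = -56 + 4.5Pb. Setting this equal to demand: 1183 - 6Pb = -56 + 4.5Pb, so Pb = 118.
Sellers receive Ps = 118 + 63 = 181; x' = 1183 − 6·118 = 475.
The subsidy expands output by 475 − 313 = 162 past the efficient level; on those units the gap between marginal cost and willingness to pay runs from 0 up to 63.
DWL = ½ × 63 × 162 = 5103.

Deadweight loss = €5103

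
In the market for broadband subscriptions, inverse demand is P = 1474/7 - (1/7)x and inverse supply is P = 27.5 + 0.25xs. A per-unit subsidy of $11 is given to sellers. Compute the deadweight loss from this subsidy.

Deadweight loss = $154

Pre-subsidy: 1474/7 - (1/7)x = 27.5 + 0.25x gives x* = 466 and P* = 144.
With the subsidy, sellers receive Ps = Pb + 11 for each unit, where Pb is the price buyers pay.
On the curves, Pb = 1474/7 - (1/7)x and Ps = 27.5 + 0.25x; the wedge Ps − Pb = 11 gives 27.5 + 0.25x − (1474/7 - (1/7)x) = 11, so x' = 494.
Then Pb = 1474/7 − (1/7)·494 = 140 and Ps = 27.5 + 0.25·494 = 151.
The subsidy expands output by 494 − 466 = 28 past the efficient level; on those units the gap between marginal cost and willingness to pay runs from 0 up to 11.
DWL = ½ × 11 × 28 = 154.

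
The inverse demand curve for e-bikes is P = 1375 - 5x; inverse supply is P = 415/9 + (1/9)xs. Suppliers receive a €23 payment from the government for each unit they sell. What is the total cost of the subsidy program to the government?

Government cost = €6083.5

Pre-subsidy: 1375 - 5x = 415/9 + (1/9)x gives x* = 260 and P* = 75.
With the subsidy, sellers receive Ps = Pb + 23 for each unit, where Pb is the price buyers pay.
On the curves, Pb = 1375 - 5x and Ps = 415/9 + (1/9)x; the wedge Ps − Pb = 23 gives 415/9 + (1/9)x − (1375 - 5x) = 23, so x' = 264.5.
Then Pb = 1375 − 5·264.5 = 52.5 and Ps = 415/9 + (1/9)·264.5 = 75.5.
Government outlay = subsidy × quantity = 23 × 264.5 = 6083.5.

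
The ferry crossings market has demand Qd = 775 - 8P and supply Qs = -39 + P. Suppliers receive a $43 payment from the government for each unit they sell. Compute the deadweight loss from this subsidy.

Pre-subsidy: 775 - 8P = -39 + P gives P* = 814/9, Q* = 463/9.
With the subsidy, sellers receive Ps = Pb + 43 for each unit, where Pb is the price buyers pay.
Supply in terms of Pb becomes Qs = -39 + 1(Pb + 43) = 4 + Pb. Setting this equal to demand: 775 - 8Pb = 4 + Pb, so Pb = 257/3.
Sellers receive Ps = 257/3 + 43 = 386/3; Q' = 775 − 8·(257/3) = 269/3.
The subsidy expands output by 269/3 − 463/9 = 344/9 past the efficient level; on those units the gap between marginal cost and willingness to pay runs from 0 up to 43.
DWL = ½ × 43 × 344/9 = 7396/9.

Deadweight loss = 7396/9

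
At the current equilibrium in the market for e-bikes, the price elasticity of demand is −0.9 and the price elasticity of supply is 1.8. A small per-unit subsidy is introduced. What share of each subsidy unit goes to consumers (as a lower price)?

Consumer share = 2/3

For a small subsidy around the equilibrium, the benefit split depends on the relative slopes, which at a point are proportional to the elasticities.
Buyer share = εs/(εs + |εd|) = 1.8/(1.8 + 0.9) = 2/3; seller share = |εd|/(εs + |εd|) = 1/3.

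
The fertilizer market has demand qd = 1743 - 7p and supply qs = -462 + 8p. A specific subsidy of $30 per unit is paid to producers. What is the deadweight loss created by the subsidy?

Deadweight loss = $1680

Pre-subsidy: 1743 - 7p = -462 + 8p gives p* = 147, q* = 714.
With the subsidy, sellers receive ps = pb + 30 for each unit, where pb is the price buyers pay.
Supply in terms of pb becomes qs = -462 + 8(pb + 30) = -222 + 8pb. Setting this equal to demand: 1743 - 7pb = -222 + 8pb, so pb = 131.
Sellers receive ps = 131 + 30 = 161; q' = 1743 − 7·131 = 826.
The subsidy expands output by 826 − 714 = 112 past the efficient level; on those units the gap between marginal cost and willingness to pay runs from 0 up to 30.
DWL = ½ × 30 × 112 = 1680.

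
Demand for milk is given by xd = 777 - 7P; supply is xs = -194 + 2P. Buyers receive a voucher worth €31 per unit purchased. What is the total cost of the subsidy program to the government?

Government cost = €2170

Pre-subsidy: 777 - 7P = -194 + 2P gives P* = 971/9, x* = 196/9.
With the rebate, buyers effectively pay Pb = Ps − 31, where Ps is the price sellers receive.
Demand in terms of Ps becomes xd = 777 − 7(Ps − 31) = 994 - 7Ps. Setting this equal to supply: 994 - 7Ps = -194 + 2Ps, so Ps = 132.
Buyers pay Pb = 132 − 31 = 101; x' = -194 + 2·132 = 70.
Government outlay = subsidy × quantity = 31 × 70 = 2170.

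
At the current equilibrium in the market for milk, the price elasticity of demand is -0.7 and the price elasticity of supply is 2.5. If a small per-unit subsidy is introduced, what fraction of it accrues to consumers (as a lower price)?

For a small subsidy around the equilibrium, the benefit split depends on the relative slopes, which at a point are proportional to the elasticities.
Buyer share = εs/(εs + |εd|) = 2.5/(2.5 + 0.7) = 0.78125; seller share = |εd|/(εs + |εd|) = 0.21875.

Consumer share = 0.78125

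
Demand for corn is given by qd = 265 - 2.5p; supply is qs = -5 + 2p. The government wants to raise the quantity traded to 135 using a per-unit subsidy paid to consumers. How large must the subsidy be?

At q = 135, invert demand for the buyer price: pb = (265 − 135)/2.5 = 52; invert supply for the seller price: ps = (135 − (-5))/2 = 70.
The subsidy must fill the gap: s = ps − pb = 70 − 52 = 18.

Required subsidy s = 18 per unit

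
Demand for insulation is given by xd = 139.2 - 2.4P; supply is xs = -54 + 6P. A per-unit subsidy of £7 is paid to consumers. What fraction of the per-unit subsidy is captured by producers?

Pre-subsidy: 139.2 - 2.4P = -54 + 6P gives P* = 23, x* = 84.
With the rebate, buyers effectively pay Pb = Ps − 7, where Ps is the price sellers receive.
Demand in terms of Ps becomes xd = 139.2 − 2.4(Ps − 7) = 156 - 2.4Ps. Setting this equal to supply: 156 - 2.4Ps = -54 + 6Ps, so Ps = 25.
Buyers pay Pb = 25 − 7 = 18; x' = -54 + 6·25 = 96.
Buyers' price falls by P* − Pb = 23 − 18 = 5; sellers' price rises by Ps − P* = 25 − 23 = 2.
So producers capture 2/7 = 2/7 of each unit of subsidy.

Producer share = 2/7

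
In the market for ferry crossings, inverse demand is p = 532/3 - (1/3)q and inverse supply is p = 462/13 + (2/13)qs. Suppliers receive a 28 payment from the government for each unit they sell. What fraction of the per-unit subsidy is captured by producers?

Producer share = 6/19

Pre-subsidy: 532/3 - (1/3)q = 462/13 + (2/13)q gives q* = 5530/19 and p* = 1526/19.
With the subsidy, sellers receive ps = pb + 28 for each unit, where pb is the price buyers pay.
On the curves, pb = 532/3 - (1/3)q and ps = 462/13 + (2/13)q; the wedge ps − pb = 28 gives 462/13 + (2/13)q − (532/3 - (1/3)q) = 28, so q' = 6622/19.
Then pb = 532/3 − (1/3)·(6622/19) = 1162/19 and ps = 462/13 + (2/13)·(6622/19) = 1694/19.
Buyers' price falls by p* − pb = 1526/19 − 1162/19 = 364/19; sellers' price rises by ps − p* = 1694/19 − 1526/19 = 168/19.
So producers capture (168/19)/28 = 6/19 of each unit of subsidy.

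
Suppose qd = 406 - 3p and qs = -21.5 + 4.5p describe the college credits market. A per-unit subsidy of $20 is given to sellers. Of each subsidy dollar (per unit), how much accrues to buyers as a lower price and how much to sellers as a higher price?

Buyers gain $12 per unit; sellers gain $8 per unit

Pre-subsidy: 406 - 3p = -21.5 + 4.5p gives p* = 57, q* = 235.
With the subsidy, sellers receive ps = pb + 20 for each unit, where pb is the price buyers pay.
Supply in terms of pb becomes qs = -21.5 + 4.5(pb + 20) = 68.5 + 4.5pb. Setting this equal to demand: 406 - 3pb = 68.5 + 4.5pb, so pb = 45.
Sellers receive ps = 45 + 20 = 65; q' = 406 − 3·45 = 271.
Buyers' price falls by p* − pb = 57 − 45 = 12; sellers' price rises by ps − p* = 65 − 57 = 8.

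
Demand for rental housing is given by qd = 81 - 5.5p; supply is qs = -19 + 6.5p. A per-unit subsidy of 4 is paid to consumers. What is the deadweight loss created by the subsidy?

Deadweight loss = 143/6

Pre-subsidy: 81 - 5.5p = -19 + 6.5p gives p* = 25/3, q* = 211/6.
With the rebate, buyers effectively pay pb = ps − 4, where ps is the price sellers receive.
Demand in terms of ps becomes qd = 81 − 5.5(ps − 4) = 103 - 5.5ps. Setting this equal to supply: 103 - 5.5ps = -19 + 6.5ps, so ps = 61/6.
Buyers pay pb = 61/6 − 4 = 37/6; q' = -19 + 6.5·(61/6) = 565/12.
The subsidy expands output by 565/12 − 211/6 = 143/12 past the efficient level; on those units the gap between marginal cost and willingness to pay runs from 0 up to 4.
DWL = ½ × 4 × 143/12 = 143/6.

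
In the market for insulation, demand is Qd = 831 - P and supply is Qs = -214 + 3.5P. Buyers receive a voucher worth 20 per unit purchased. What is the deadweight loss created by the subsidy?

Pre-subsidy: 831 - P = -214 + 3.5P gives P* = 2090/9, Q* = 5389/9.
With the rebate, buyers effectively pay Pb = Ps − 20, where Ps is the price sellers receive.
Demand in terms of Ps becomes Qd = 831 − 1(Ps − 20) = 851 - Ps. Setting this equal to supply: 851 - Ps = -214 + 3.5Ps, so Ps = 710/3.
Buyers pay Pb = 710/3 − 20 = 650/3; Q' = -214 + 3.5·(710/3) = 1843/3.
The subsidy expands output by 1843/3 − 5389/9 = 140/9 past the efficient level; on those units the gap between marginal cost and willingness to pay runs from 0 up to 20.
DWL = ½ × 20 × 140/9 = 1400/9.

Deadweight loss = 1400/9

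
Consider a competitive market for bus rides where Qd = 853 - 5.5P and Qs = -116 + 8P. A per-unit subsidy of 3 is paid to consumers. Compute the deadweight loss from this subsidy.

Pre-subsidy: 853 - 5.5P = -116 + 8P gives P* = 646/9, Q* = 4124/9.
With the rebate, buyers effectively pay Pb = Ps − 3, where Ps is the price sellers receive.
Demand in terms of Ps becomes Qd = 853 − 5.5(Ps − 3) = 869.5 - 5.5Ps. Setting this equal to supply: 869.5 - 5.5Ps = -116 + 8Ps, so Ps = 73.
Buyers pay Pb = 73 − 3 = 70; Q' = -116 + 8·73 = 468.
The subsidy expands output by 468 − 4124/9 = 88/9 past the efficient level; on those units the gap between marginal cost and willingness to pay runs from 0 up to 3.
DWL = ½ × 3 × 88/9 = 44/3.

Deadweight loss = 44/3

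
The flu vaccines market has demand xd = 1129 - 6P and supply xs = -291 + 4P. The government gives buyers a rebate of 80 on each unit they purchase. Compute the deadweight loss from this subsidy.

Deadweight loss = 7680

Pre-subsidy: 1129 - 6P = -291 + 4P gives P* = 142, x* = 277.
With the rebate, buyers effectively pay Pb = Ps − 80, where Ps is the price sellers receive.
Demand in terms of Ps becomes xd = 1129 − 6(Ps − 80) = 1609 - 6Ps. Setting this equal to supply: 1609 - 6Ps = -291 + 4Ps, so Ps = 190.
Buyers pay Pb = 190 − 80 = 110; x' = -291 + 4·190 = 469.
The subsidy expands output by 469 − 277 = 192 past the efficient level; on those units the gap between marginal cost and willingness to pay runs from 0 up to 80.
DWL = ½ × 80 × 192 = 7680.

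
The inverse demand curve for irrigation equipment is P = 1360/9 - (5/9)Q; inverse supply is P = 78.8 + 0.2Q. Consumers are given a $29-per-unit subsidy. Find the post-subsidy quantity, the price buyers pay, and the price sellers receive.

Pre-subsidy: 1360/9 - (5/9)Q = 78.8 + 0.2Q gives Q* = 1627/17 and P* = 1665/17.
With the rebate, buyers effectively pay Pb = Ps − 29, where Ps is the price sellers receive.
On the curves, Pb = 1360/9 - (5/9)Q and Ps = 78.8 + 0.2Q; the wedge Ps − Pb = 29 gives 78.8 + 0.2Q − (1360/9 - (5/9)Q) = 29, so Q' = 4559/34.
Then Pb = 1360/9 − (5/9)·(4559/34) = 2605/34 and Ps = 78.8 + 0.2·(4559/34) = 3591/34.

Q' = 4559/34; buyers pay 2605/34; sellers receive 3591/34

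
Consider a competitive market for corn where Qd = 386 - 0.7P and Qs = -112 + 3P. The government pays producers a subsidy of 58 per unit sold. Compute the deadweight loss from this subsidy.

Deadweight loss = 35322/37

Pre-subsidy: 386 - 0.7P = -112 + 3P gives P* = 4980/37, Q* = 10796/37.
With the subsidy, sellers receive Ps = Pb + 58 for each unit, where Pb is the price buyers pay.
Supply in terms of Pb becomes Qs = -112 + 3(Pb + 58) = 62 + 3Pb. Setting this equal to demand: 386 - 0.7Pb = 62 + 3Pb, so Pb = 3240/37.
Sellers receive Ps = 3240/37 + 58 = 5386/37; Q' = 386 − 0.7·(3240/37) = 12014/37.
The subsidy expands output by 12014/37 − 10796/37 = 1218/37 past the efficient level; on those units the gap between marginal cost and willingness to pay runs from 0 up to 58.
DWL = ½ × 58 × 1218/37 = 35322/37.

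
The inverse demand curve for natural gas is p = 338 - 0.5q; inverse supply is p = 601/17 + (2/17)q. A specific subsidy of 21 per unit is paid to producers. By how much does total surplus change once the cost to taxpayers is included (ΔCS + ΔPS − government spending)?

Pre-subsidy: 338 - 0.5q = 601/17 + (2/17)q gives q* = 490 and p* = 93.
With the subsidy, sellers receive ps = pb + 21 for each unit, where pb is the price buyers pay.
On the curves, pb = 338 - 0.5q and ps = 601/17 + (2/17)q; the wedge ps − pb = 21 gives 601/17 + (2/17)q − (338 - 0.5q) = 21, so q' = 524.
Then pb = 338 − 0.5·524 = 76 and ps = 601/17 + (2/17)·524 = 97.
ΔCS = ½(490 + 524)(93 − 76) = 8619; ΔPS = ½(490 + 524)(97 − 93) = 2028.
Government spending = 21 × 524 = 11004.
Net change = 8619 + 2028 − 11004 = -357. The loss equals the DWL triangle ½·21·34.

Net change in total surplus = -357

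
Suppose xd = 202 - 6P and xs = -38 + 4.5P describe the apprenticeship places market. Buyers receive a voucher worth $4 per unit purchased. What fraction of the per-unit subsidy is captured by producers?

Pre-subsidy: 202 - 6P = -38 + 4.5P gives P* = 160/7, x* = 454/7.
With the rebate, buyers effectively pay Pb = Ps − 4, where Ps is the price sellers receive.
Demand in terms of Ps becomes xd = 202 − 6(Ps − 4) = 226 - 6Ps. Setting this equal to supply: 226 - 6Ps = -38 + 4.5Ps, so Ps = 176/7.
Buyers pay Pb = 176/7 − 4 = 148/7; x' = -38 + 4.5·(176/7) = 526/7.
Buyers' price falls by P* − Pb = 160/7 − 148/7 = 12/7; sellers' price rises by Ps − P* = 176/7 − 160/7 = 16/7.
So producers capture (16/7)/4 = 4/7 of each unit of subsidy.

Producer share = 4/7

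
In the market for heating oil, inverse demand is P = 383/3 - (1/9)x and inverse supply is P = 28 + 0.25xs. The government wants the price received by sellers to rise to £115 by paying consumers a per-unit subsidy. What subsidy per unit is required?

Required subsidy s = £26 per unit

At a seller price of 115, quantity supplied is -112 + 4·115 = 348.
Buyers absorb 348 only when they pay Pb = 383/3 − (1/9)·348 = 89.
s = Ps − Pb = 115 − 89 = 26.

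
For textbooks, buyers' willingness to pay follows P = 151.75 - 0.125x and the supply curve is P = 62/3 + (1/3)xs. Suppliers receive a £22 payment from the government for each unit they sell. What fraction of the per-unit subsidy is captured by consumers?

Consumer share = 3/11

Pre-subsidy: 151.75 - 0.125x = 62/3 + (1/3)x gives x* = 286 and P* = 116.
With the subsidy, sellers receive Ps = Pb + 22 for each unit, where Pb is the price buyers pay.
On the curves, Pb = 151.75 - 0.125x and Ps = 62/3 + (1/3)x; the wedge Ps − Pb = 22 gives 62/3 + (1/3)x − (151.75 - 0.125x) = 22, so x' = 334.
Then Pb = 151.75 − 0.125·334 = 110 and Ps = 62/3 + (1/3)·334 = 132.
Buyers' price falls by P* − Pb = 116 − 110 = 6; sellers' price rises by Ps − P* = 132 − 116 = 16.
So consumers capture 6/22 = 3/11 of each unit of subsidy.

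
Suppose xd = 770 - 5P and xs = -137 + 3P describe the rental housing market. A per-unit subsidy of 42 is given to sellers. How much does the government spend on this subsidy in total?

Government cost = 11838.75

Pre-subsidy: 770 - 5P = -137 + 3P gives P* = 113.375, x* = 203.125.
With the subsidy, sellers receive Ps = Pb + 42 for each unit, where Pb is the price buyers pay.
Supply in terms of Pb becomes xs = -137 + 3(Pb + 42) = -11 + 3Pb. Setting this equal to demand: 770 - 5Pb = -11 + 3Pb, so Pb = 97.625.
Sellers receive Ps = 97.625 + 42 = 139.625; x' = 770 − 5·97.625 = 281.875.
Government outlay = subsidy × quantity = 42 × 281.875 = 11838.75.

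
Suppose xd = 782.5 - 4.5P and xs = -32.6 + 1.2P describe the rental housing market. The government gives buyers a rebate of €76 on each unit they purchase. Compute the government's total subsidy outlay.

Pre-subsidy: 782.5 - 4.5P = -32.6 + 1.2P gives P* = 143, x* = 139.
With the rebate, buyers effectively pay Pb = Ps − 76, where Ps is the price sellers receive.
Demand in terms of Ps becomes xd = 782.5 − 4.5(Ps − 76) = 1124.5 - 4.5Ps. Setting this equal to supply: 1124.5 - 4.5Ps = -32.6 + 1.2Ps, so Ps = 203.
Buyers pay Pb = 203 − 76 = 127; x' = -32.6 + 1.2·203 = 211.
Government outlay = subsidy × quantity = 76 × 211 = 16036.

Government cost = €16036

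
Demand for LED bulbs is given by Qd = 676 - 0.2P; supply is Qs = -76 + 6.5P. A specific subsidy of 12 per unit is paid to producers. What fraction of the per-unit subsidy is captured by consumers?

Consumer share = 65/67

Pre-subsidy: 676 - 0.2P = -76 + 6.5P gives P* = 7520/67, Q* = 43788/67.
With the subsidy, sellers receive Ps = Pb + 12 for each unit, where Pb is the price buyers pay.
Supply in terms of Pb becomes Qs = -76 + 6.5(Pb + 12) = 2 + 6.5Pb. Setting this equal to demand: 676 - 0.2Pb = 2 + 6.5Pb, so Pb = 6740/67.
Sellers receive Ps = 6740/67 + 12 = 7544/67; Q' = 676 − 0.2·(6740/67) = 43944/67.
Buyers' price falls by P* − Pb = 7520/67 − 6740/67 = 780/67; sellers' price rises by Ps − P* = 7544/67 − 7520/67 = 24/67.
So consumers capture (780/67)/12 = 65/67 of each unit of subsidy.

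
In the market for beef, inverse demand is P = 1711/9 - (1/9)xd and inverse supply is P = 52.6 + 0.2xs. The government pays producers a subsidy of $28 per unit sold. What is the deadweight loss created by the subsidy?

Deadweight loss = $1260

Pre-subsidy: 1711/9 - (1/9)x = 52.6 + 0.2x gives x* = 442 and P* = 141.
With the subsidy, sellers receive Ps = Pb + 28 for each unit, where Pb is the price buyers pay.
On the curves, Pb = 1711/9 - (1/9)x and Ps = 52.6 + 0.2x; the wedge Ps − Pb = 28 gives 52.6 + 0.2x − (1711/9 - (1/9)x) = 28, so x' = 532.
Then Pb = 1711/9 − (1/9)·532 = 131 and Ps = 52.6 + 0.2·532 = 159.
The subsidy expands output by 532 − 442 = 90 past the efficient level; on those units the gap between marginal cost and willingness to pay runs from 0 up to 28.
DWL = ½ × 28 × 90 = 1260.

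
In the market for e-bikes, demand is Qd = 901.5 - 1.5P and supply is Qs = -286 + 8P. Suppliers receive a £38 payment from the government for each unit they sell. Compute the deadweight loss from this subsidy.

Pre-subsidy: 901.5 - 1.5P = -286 + 8P gives P* = 125, Q* = 714.
With the subsidy, sellers receive Ps = Pb + 38 for each unit, where Pb is the price buyers pay.
Supply in terms of Pb becomes Qs = -286 + 8(Pb + 38) = 18 + 8Pb. Setting this equal to demand: 901.5 - 1.5Pb = 18 + 8Pb, so Pb = 93.
Sellers receive Ps = 93 + 38 = 131; Q' = 901.5 − 1.5·93 = 762.
The subsidy expands output by 762 − 714 = 48 past the efficient level; on those units the gap between marginal cost and willingness to pay runs from 0 up to 38.
DWL = ½ × 38 × 48 = 912.

Deadweight loss = £912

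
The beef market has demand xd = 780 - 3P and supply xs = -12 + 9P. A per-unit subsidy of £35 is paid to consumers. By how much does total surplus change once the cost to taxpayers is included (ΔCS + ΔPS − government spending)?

Pre-subsidy: 780 - 3P = -12 + 9P gives P* = 66, x* = 582.
With the rebate, buyers effectively pay Pb = Ps − 35, where Ps is the price sellers receive.
Demand in terms of Ps becomes xd = 780 − 3(Ps − 35) = 885 - 3Ps. Setting this equal to supply: 885 - 3Ps = -12 + 9Ps, so Ps = 74.75.
Buyers pay Pb = 74.75 − 35 = 39.75; x' = -12 + 9·74.75 = 660.75.
ΔCS = ½(582 + 660.75)(66 − 39.75) = 16311.09375; ΔPS = ½(582 + 660.75)(74.75 − 66) = 5437.03125.
Government spending = 35 × 660.75 = 23126.25.
Net change = 16311.09375 + 5437.03125 − 23126.25 = -1378.125. The loss equals the DWL triangle ½·35·78.75.

Net change in total surplus = -£1378.125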